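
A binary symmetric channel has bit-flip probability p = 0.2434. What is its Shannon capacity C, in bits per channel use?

For BSC with error probability p:
C = 1 - H(p) where H(p) is binary entropy
H(0.2434) = -0.2434 × log₂(0.2434) - 0.7566 × log₂(0.7566)
H(p) = 0.8006
C = 1 - 0.8006 = 0.1994 bits/use


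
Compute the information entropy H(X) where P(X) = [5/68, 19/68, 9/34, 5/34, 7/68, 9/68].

H(X) = -Σ p(x) log₂ p(x)
  -5/68 × log₂(5/68) = 0.2769
  -19/68 × log₂(19/68) = 0.5140
  -9/34 × log₂(9/34) = 0.5076
  -5/34 × log₂(5/34) = 0.4067
  -7/68 × log₂(7/68) = 0.3377
  -9/68 × log₂(9/68) = 0.3861
H(X) = 2.4289 bits


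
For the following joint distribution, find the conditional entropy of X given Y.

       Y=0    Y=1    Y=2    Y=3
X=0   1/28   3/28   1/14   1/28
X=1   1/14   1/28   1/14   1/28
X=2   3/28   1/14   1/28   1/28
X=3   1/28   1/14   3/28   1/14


H(X|Y) = Σ_y p(y) H(X|Y=y)
  p(Y=0) = 1/4, H(X|Y=0) = 1.8424
  p(Y=1) = 2/7, H(X|Y=1) = 1.9056
  p(Y=2) = 2/7, H(X|Y=2) = 1.9056
  p(Y=3) = 5/28, H(X|Y=3) = 1.9219
H(X|Y) = 0.2500×1.8424 + 0.2857×1.9056 + 0.2857×1.9056 + 0.1786×1.9219 = 1.8927 bits


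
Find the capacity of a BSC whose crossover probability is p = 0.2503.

For BSC with error probability p:
C = 1 - H(p) where H(p) is binary entropy
H(0.2503) = -0.2503 × log₂(0.2503) - 0.7497 × log₂(0.7497)
H(p) = 0.8118
C = 1 - 0.8118 = 0.1882 bits/use


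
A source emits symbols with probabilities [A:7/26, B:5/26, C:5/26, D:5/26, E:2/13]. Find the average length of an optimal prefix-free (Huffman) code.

Huffman tree construction:
Combine smallest probabilities repeatedly
Resulting codes:
  A: 10 (length 2)
  B: 111 (length 3)
  C: 00 (length 2)
  D: 01 (length 2)
  E: 110 (length 3)
Average length = Σ p(s) × length(s) = 2.3462 bits


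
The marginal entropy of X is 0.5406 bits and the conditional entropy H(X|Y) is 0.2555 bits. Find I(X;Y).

I(X;Y) = H(X) - H(X|Y)
I(X;Y) = 0.5406 - 0.2555 = 0.2851 bits


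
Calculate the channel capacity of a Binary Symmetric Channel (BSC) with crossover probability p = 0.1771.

For BSC with error probability p:
C = 1 - H(p) where H(p) is binary entropy
H(0.1771) = -0.1771 × log₂(0.1771) - 0.8229 × log₂(0.8229)
H(p) = 0.6737
C = 1 - 0.6737 = 0.3263 bits/use


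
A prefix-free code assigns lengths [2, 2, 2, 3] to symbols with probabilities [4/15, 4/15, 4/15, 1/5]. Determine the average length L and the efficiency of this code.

Average length L = Σ p_i × l_i = 2.2000 bits
Entropy H = 1.9899 bits
Efficiency η = H/L × 100% = 90.45%


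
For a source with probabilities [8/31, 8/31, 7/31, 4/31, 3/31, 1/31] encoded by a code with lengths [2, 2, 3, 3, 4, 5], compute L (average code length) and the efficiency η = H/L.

Average length L = Σ p_i × l_i = 2.6452 bits
Entropy H = 2.3604 bits
Efficiency η = H/L × 100% = 89.24%


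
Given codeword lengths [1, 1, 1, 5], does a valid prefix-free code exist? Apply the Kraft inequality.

Kraft inequality: Σ 2^(-l_i) ≤ 1 for prefix-free code
Calculating: 2^(-1) + 2^(-1) + 2^(-1) + 2^(-5)
= 0.5 + 0.5 + 0.5 + 0.03125
= 1.5312
Since 1.5312 > 1, prefix-free code does not exist


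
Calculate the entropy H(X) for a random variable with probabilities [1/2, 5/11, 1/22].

H(X) = -Σ p(x) log₂ p(x)
  -1/2 × log₂(1/2) = 0.5000
  -5/11 × log₂(5/11) = 0.5170
  -1/22 × log₂(1/22) = 0.2027
H(X) = 1.2197 bits


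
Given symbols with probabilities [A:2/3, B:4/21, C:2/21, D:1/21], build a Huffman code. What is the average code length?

Huffman tree construction:
Combine smallest probabilities repeatedly
Resulting codes:
  A: 1 (length 1)
  B: 01 (length 2)
  C: 001 (length 3)
  D: 000 (length 3)
Average length = Σ p(s) × length(s) = 1.4762 bits


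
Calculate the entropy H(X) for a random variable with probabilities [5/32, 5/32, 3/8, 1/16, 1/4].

H(X) = -Σ p(x) log₂ p(x)
  -5/32 × log₂(5/32) = 0.4184
  -5/32 × log₂(5/32) = 0.4184
  -3/8 × log₂(3/8) = 0.5306
  -1/16 × log₂(1/16) = 0.2500
  -1/4 × log₂(1/4) = 0.5000
H(X) = 2.1175 bits


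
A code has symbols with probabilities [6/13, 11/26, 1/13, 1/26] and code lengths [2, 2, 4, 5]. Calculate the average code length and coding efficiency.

Average length L = Σ p_i × l_i = 2.2692 bits
Entropy H = 1.5053 bits
Efficiency η = H/L × 100% = 66.34%


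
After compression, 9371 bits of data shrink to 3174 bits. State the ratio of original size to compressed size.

Compression ratio = Original / Compressed
= 9371 / 3174 = 2.95:1


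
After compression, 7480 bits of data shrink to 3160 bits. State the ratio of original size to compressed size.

Compression ratio = Original / Compressed
= 7480 / 3160 = 2.37:1


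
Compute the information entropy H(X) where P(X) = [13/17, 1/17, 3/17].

H(X) = -Σ p(x) log₂ p(x)
  -13/17 × log₂(13/17) = 0.2960
  -1/17 × log₂(1/17) = 0.2404
  -3/17 × log₂(3/17) = 0.4416
H(X) = 0.9780 bits


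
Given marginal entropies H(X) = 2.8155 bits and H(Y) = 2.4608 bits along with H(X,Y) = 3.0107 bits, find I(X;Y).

I(X;Y) = H(X) + H(Y) - H(X,Y)
I(X;Y) = 2.8155 + 2.4608 - 3.0107 = 2.2656 bits


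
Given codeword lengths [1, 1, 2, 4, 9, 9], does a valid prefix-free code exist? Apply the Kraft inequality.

Kraft inequality: Σ 2^(-l_i) ≤ 1 for prefix-free code
Calculating: 2^(-1) + 2^(-1) + 2^(-2) + 2^(-4) + 2^(-9) + 2^(-9)
= 0.5 + 0.5 + 0.25 + 0.0625 + 0.001953125 + 0.001953125
= 1.3164
Since 1.3164 > 1, prefix-free code does not exist


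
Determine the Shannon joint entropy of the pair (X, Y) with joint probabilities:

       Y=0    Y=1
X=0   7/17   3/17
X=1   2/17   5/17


H(X,Y) = -Σ p(x,y) log₂ p(x,y)
  p(0,0)=7/17: -0.4118 × log₂(0.4118) = 0.5271
  p(0,1)=3/17: -0.1765 × log₂(0.1765) = 0.4416
  p(1,0)=2/17: -0.1176 × log₂(0.1176) = 0.3632
  p(1,1)=5/17: -0.2941 × log₂(0.2941) = 0.5193
H(X,Y) = 1.8512 bits


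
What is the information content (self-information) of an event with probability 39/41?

Information content I(x) = -log₂(p(x))
I = -log₂(39/41) = -log₂(0.9512)
I = 0.0721 bits


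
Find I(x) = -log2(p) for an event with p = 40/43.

Information content I(x) = -log₂(p(x))
I = -log₂(40/43) = -log₂(0.9302)
I = 0.1043 bits


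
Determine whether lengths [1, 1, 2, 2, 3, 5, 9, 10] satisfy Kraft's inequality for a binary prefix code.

Kraft inequality: Σ 2^(-l_i) ≤ 1 for prefix-free code
Calculating: 2^(-1) + 2^(-1) + 2^(-2) + 2^(-2) + 2^(-3) + 2^(-5) + 2^(-9) + 2^(-10)
= 0.5 + 0.5 + 0.25 + 0.25 + 0.125 + 0.03125 + 0.001953125 + 0.0009765625
= 1.6592
Since 1.6592 > 1, prefix-free code does not exist


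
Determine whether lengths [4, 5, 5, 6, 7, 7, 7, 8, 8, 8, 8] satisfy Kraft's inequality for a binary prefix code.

Kraft inequality: Σ 2^(-l_i) ≤ 1 for prefix-free code
Calculating: 2^(-4) + 2^(-5) + 2^(-5) + 2^(-6) + 2^(-7) + 2^(-7) + 2^(-7) + 2^(-8) + 2^(-8) + 2^(-8) + 2^(-8)
= 0.0625 + 0.03125 + 0.03125 + 0.015625 + 0.0078125 + 0.0078125 + 0.0078125 + 0.00390625 + 0.00390625 + 0.00390625 + 0.00390625
= 0.1797
Since 0.1797 ≤ 1, prefix-free code exists


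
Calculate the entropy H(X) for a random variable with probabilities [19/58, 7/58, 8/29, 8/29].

H(X) = -Σ p(x) log₂ p(x)
  -19/58 × log₂(19/58) = 0.5274
  -7/58 × log₂(7/58) = 0.3682
  -8/29 × log₂(8/29) = 0.5125
  -8/29 × log₂(8/29) = 0.5125
H(X) = 1.9207 bits


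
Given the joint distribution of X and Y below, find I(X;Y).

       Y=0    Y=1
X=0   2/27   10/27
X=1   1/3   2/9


H(X) = 0.9911, H(Y) = 0.9751, H(X,Y) = 1.8194
I(X;Y) = H(X) + H(Y) - H(X,Y) = 0.1468 bits


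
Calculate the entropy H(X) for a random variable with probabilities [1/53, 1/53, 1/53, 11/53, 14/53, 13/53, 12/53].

H(X) = -Σ p(x) log₂ p(x)
  -1/53 × log₂(1/53) = 0.1081
  -1/53 × log₂(1/53) = 0.1081
  -1/53 × log₂(1/53) = 0.1081
  -11/53 × log₂(11/53) = 0.4708
  -14/53 × log₂(14/53) = 0.5073
  -13/53 × log₂(13/53) = 0.4973
  -12/53 × log₂(12/53) = 0.4852
H(X) = 2.2849 bits


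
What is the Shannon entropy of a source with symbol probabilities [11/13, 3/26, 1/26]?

H(X) = -Σ p(x) log₂ p(x)
  -11/13 × log₂(11/13) = 0.2039
  -3/26 × log₂(3/26) = 0.3595
  -1/26 × log₂(1/26) = 0.1808
H(X) = 0.7442 bits


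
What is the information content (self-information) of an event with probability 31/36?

Information content I(x) = -log₂(p(x))
I = -log₂(31/36) = -log₂(0.8611)
I = 0.2157 bits


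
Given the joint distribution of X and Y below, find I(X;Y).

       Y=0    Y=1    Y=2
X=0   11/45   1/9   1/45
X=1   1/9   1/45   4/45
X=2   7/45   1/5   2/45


H(X) = 1.5415, H(Y) = 1.4408, H(X,Y) = 2.8373
I(X;Y) = H(X) + H(Y) - H(X,Y) = 0.1450 bits


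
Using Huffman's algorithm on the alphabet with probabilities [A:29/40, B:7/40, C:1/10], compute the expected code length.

Huffman tree construction:
Combine smallest probabilities repeatedly
Resulting codes:
  A: 1 (length 1)
  B: 01 (length 2)
  C: 00 (length 2)
Average length = Σ p(s) × length(s) = 1.2750 bits


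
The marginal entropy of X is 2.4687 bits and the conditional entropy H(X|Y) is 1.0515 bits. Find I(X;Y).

I(X;Y) = H(X) - H(X|Y)
I(X;Y) = 2.4687 - 1.0515 = 1.4172 bits


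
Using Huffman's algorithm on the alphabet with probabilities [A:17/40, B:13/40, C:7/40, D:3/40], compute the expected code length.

Huffman tree construction:
Combine smallest probabilities repeatedly
Resulting codes:
  A: 0 (length 1)
  B: 11 (length 2)
  C: 101 (length 3)
  D: 100 (length 3)
Average length = Σ p(s) × length(s) = 1.8250 bits


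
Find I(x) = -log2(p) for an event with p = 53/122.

Information content I(x) = -log₂(p(x))
I = -log₂(53/122) = -log₂(0.4344)
I = 1.2028 bits


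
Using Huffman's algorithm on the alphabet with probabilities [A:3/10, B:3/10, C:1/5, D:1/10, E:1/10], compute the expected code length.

Huffman tree construction:
Combine smallest probabilities repeatedly
Resulting codes:
  A: 10 (length 2)
  B: 11 (length 2)
  C: 00 (length 2)
  D: 010 (length 3)
  E: 011 (length 3)
Average length = Σ p(s) × length(s) = 2.2000 bits


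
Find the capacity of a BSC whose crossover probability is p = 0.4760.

For BSC with error probability p:
C = 1 - H(p) where H(p) is binary entropy
H(0.4760) = -0.4760 × log₂(0.4760) - 0.5240 × log₂(0.5240)
H(p) = 0.9983
C = 1 - 0.9983 = 0.0017 bits/use


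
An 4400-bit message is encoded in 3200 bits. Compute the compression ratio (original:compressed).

Compression ratio = Original / Compressed
= 4400 / 3200 = 1.38:1


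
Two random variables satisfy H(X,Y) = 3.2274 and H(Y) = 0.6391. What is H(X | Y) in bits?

Chain rule: H(X,Y) = H(X|Y) + H(Y)
H(X|Y) = H(X,Y) - H(Y) = 3.2274 - 0.6391 = 2.5883 bits


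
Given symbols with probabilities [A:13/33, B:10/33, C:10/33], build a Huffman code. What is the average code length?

Huffman tree construction:
Combine smallest probabilities repeatedly
Resulting codes:
  A: 0 (length 1)
  B: 10 (length 2)
  C: 11 (length 2)
Average length = Σ p(s) × length(s) = 1.6061 bits


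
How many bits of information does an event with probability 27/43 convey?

Information content I(x) = -log₂(p(x))
I = -log₂(27/43) = -log₂(0.6279)
I = 0.6714 bits


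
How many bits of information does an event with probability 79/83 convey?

Information content I(x) = -log₂(p(x))
I = -log₂(79/83) = -log₂(0.9518)
I = 0.0713 bits


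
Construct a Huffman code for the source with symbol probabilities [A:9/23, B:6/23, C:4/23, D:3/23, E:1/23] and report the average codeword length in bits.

Huffman tree construction:
Combine smallest probabilities repeatedly
Resulting codes:
  A: 0 (length 1)
  B: 10 (length 2)
  C: 110 (length 3)
  D: 1111 (length 4)
  E: 1110 (length 4)
Average length = Σ p(s) × length(s) = 2.1304 bits


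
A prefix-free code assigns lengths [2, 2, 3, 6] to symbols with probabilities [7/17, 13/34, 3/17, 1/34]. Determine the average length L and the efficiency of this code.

Average length L = Σ p_i × l_i = 2.2941 bits
Entropy H = 1.6487 bits
Efficiency η = H/L × 100% = 71.87%


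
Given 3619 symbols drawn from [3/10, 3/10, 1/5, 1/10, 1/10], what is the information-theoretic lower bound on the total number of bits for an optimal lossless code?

Entropy H = 2.1710 bits/symbol
Minimum bits = H × n = 2.1710 × 3619
= 7856.67 bits


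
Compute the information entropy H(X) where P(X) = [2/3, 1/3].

H(X) = -Σ p(x) log₂ p(x)
  -2/3 × log₂(2/3) = 0.3900
  -1/3 × log₂(1/3) = 0.5283
H(X) = 0.9183 bits


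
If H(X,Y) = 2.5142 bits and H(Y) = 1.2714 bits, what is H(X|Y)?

Chain rule: H(X,Y) = H(X|Y) + H(Y)
H(X|Y) = H(X,Y) - H(Y) = 2.5142 - 1.2714 = 1.2428 bits


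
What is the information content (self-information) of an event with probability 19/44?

Information content I(x) = -log₂(p(x))
I = -log₂(19/44) = -log₂(0.4318)
I = 1.2115 bits


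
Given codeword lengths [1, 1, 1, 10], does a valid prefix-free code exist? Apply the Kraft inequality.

Kraft inequality: Σ 2^(-l_i) ≤ 1 for prefix-free code
Calculating: 2^(-1) + 2^(-1) + 2^(-1) + 2^(-10)
= 0.5 + 0.5 + 0.5 + 0.0009765625
= 1.5010
Since 1.5010 > 1, prefix-free code does not exist


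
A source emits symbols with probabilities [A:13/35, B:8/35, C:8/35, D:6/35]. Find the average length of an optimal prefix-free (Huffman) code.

Huffman tree construction:
Combine smallest probabilities repeatedly
Resulting codes:
  A: 11 (length 2)
  B: 01 (length 2)
  C: 10 (length 2)
  D: 00 (length 2)
Average length = Σ p(s) × length(s) = 2.0000 bits


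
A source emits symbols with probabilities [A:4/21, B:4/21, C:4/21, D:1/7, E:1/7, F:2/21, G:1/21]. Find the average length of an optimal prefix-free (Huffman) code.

Huffman tree construction:
Combine smallest probabilities repeatedly
Resulting codes:
  A: 111 (length 3)
  B: 00 (length 2)
  C: 01 (length 2)
  D: 100 (length 3)
  E: 101 (length 3)
  F: 1101 (length 4)
  G: 1100 (length 4)
Average length = Σ p(s) × length(s) = 2.7619 bits


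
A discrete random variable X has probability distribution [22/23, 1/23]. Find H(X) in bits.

H(X) = -Σ p(x) log₂ p(x)
  -22/23 × log₂(22/23) = 0.0613
  -1/23 × log₂(1/23) = 0.1967
H(X) = 0.2580 bits


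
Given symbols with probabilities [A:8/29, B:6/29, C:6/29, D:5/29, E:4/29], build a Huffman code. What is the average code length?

Huffman tree construction:
Combine smallest probabilities repeatedly
Resulting codes:
  A: 10 (length 2)
  B: 00 (length 2)
  C: 01 (length 2)
  D: 111 (length 3)
  E: 110 (length 3)
Average length = Σ p(s) × length(s) = 2.3103 bits


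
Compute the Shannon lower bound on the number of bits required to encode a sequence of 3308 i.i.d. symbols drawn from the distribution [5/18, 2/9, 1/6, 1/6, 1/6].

Entropy H = 2.2880 bits/symbol
Minimum bits = H × n = 2.2880 × 3308
= 7568.77 bits


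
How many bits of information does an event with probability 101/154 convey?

Information content I(x) = -log₂(p(x))
I = -log₂(101/154) = -log₂(0.6558)
I = 0.6086 bits


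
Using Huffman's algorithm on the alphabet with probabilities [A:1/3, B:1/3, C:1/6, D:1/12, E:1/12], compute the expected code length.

Huffman tree construction:
Combine smallest probabilities repeatedly
Resulting codes:
  A: 10 (length 2)
  B: 11 (length 2)
  C: 00 (length 2)
  D: 010 (length 3)
  E: 011 (length 3)
Average length = Σ p(s) × length(s) = 2.1667 bits


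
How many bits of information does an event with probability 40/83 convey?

Information content I(x) = -log₂(p(x))
I = -log₂(40/83) = -log₂(0.4819)
I = 1.0531 bits


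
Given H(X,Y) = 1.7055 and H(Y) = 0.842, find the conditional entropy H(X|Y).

Chain rule: H(X,Y) = H(X|Y) + H(Y)
H(X|Y) = H(X,Y) - H(Y) = 1.7055 - 0.842 = 0.8635 bits


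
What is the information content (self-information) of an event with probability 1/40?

Information content I(x) = -log₂(p(x))
I = -log₂(1/40) = -log₂(0.0250)
I = 5.3219 bits


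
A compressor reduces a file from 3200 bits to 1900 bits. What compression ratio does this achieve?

Compression ratio = Original / Compressed
= 3200 / 1900 = 1.68:1


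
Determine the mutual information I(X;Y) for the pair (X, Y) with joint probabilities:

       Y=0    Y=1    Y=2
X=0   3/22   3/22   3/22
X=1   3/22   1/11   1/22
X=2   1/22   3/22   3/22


H(X) = 1.5644, H(Y) = 1.5820, H(X,Y) = 3.0717
I(X;Y) = H(X) + H(Y) - H(X,Y) = 0.0747 bits


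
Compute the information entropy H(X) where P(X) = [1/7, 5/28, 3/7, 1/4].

H(X) = -Σ p(x) log₂ p(x)
  -1/7 × log₂(1/7) = 0.4011
  -5/28 × log₂(5/28) = 0.4438
  -3/7 × log₂(3/7) = 0.5239
  -1/4 × log₂(1/4) = 0.5000
H(X) = 1.8688 bits


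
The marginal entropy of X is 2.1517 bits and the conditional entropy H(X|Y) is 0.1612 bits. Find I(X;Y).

I(X;Y) = H(X) - H(X|Y)
I(X;Y) = 2.1517 - 0.1612 = 1.9905 bits


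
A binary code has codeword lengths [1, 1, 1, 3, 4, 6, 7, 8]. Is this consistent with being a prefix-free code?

Kraft inequality: Σ 2^(-l_i) ≤ 1 for prefix-free code
Calculating: 2^(-1) + 2^(-1) + 2^(-1) + 2^(-3) + 2^(-4) + 2^(-6) + 2^(-7) + 2^(-8)
= 0.5 + 0.5 + 0.5 + 0.125 + 0.0625 + 0.015625 + 0.0078125 + 0.00390625
= 1.7148
Since 1.7148 > 1, prefix-free code does not exist


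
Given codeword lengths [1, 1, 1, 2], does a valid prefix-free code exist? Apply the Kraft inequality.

Kraft inequality: Σ 2^(-l_i) ≤ 1 for prefix-free code
Calculating: 2^(-1) + 2^(-1) + 2^(-1) + 2^(-2)
= 0.5 + 0.5 + 0.5 + 0.25
= 1.7500
Since 1.7500 > 1, prefix-free code does not exist


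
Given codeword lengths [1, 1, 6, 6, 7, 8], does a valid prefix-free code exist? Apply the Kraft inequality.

Kraft inequality: Σ 2^(-l_i) ≤ 1 for prefix-free code
Calculating: 2^(-1) + 2^(-1) + 2^(-6) + 2^(-6) + 2^(-7) + 2^(-8)
= 0.5 + 0.5 + 0.015625 + 0.015625 + 0.0078125 + 0.00390625
= 1.0430
Since 1.0430 > 1, prefix-free code does not exist


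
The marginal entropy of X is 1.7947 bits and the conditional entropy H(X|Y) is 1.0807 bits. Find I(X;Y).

I(X;Y) = H(X) - H(X|Y)
I(X;Y) = 1.7947 - 1.0807 = 0.714 bits


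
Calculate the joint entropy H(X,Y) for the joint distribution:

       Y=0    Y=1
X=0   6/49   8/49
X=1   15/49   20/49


H(X,Y) = -Σ p(x,y) log₂ p(x,y)
  p(0,0)=6/49: -0.1224 × log₂(0.1224) = 0.3710
  p(0,1)=8/49: -0.1633 × log₂(0.1633) = 0.4269
  p(1,0)=15/49: -0.3061 × log₂(0.3061) = 0.5228
  p(1,1)=20/49: -0.4082 × log₂(0.4082) = 0.5277
H(X,Y) = 1.8483 bits


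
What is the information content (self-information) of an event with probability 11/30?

Information content I(x) = -log₂(p(x))
I = -log₂(11/30) = -log₂(0.3667)
I = 1.4475 bits


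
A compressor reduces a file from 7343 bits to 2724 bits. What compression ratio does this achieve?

Compression ratio = Original / Compressed
= 7343 / 2724 = 2.70:1


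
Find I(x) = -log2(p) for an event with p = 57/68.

Information content I(x) = -log₂(p(x))
I = -log₂(57/68) = -log₂(0.8382)
I = 0.2546 bits


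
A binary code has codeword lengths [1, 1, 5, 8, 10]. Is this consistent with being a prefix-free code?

Kraft inequality: Σ 2^(-l_i) ≤ 1 for prefix-free code
Calculating: 2^(-1) + 2^(-1) + 2^(-5) + 2^(-8) + 2^(-10)
= 0.5 + 0.5 + 0.03125 + 0.00390625 + 0.0009765625
= 1.0361
Since 1.0361 > 1, prefix-free code does not exist


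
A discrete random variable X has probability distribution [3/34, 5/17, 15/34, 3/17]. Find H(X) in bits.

H(X) = -Σ p(x) log₂ p(x)
  -3/34 × log₂(3/34) = 0.3090
  -5/17 × log₂(5/17) = 0.5193
  -15/34 × log₂(15/34) = 0.5208
  -3/17 × log₂(3/17) = 0.4416
H(X) = 1.7908 bits


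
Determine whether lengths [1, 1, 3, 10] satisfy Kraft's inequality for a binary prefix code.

Kraft inequality: Σ 2^(-l_i) ≤ 1 for prefix-free code
Calculating: 2^(-1) + 2^(-1) + 2^(-3) + 2^(-10)
= 0.5 + 0.5 + 0.125 + 0.0009765625
= 1.1260
Since 1.1260 > 1, prefix-free code does not exist


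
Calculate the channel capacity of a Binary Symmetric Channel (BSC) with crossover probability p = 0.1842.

For BSC with error probability p:
C = 1 - H(p) where H(p) is binary entropy
H(0.1842) = -0.1842 × log₂(0.1842) - 0.8158 × log₂(0.8158)
H(p) = 0.6892
C = 1 - 0.6892 = 0.3108 bits/use


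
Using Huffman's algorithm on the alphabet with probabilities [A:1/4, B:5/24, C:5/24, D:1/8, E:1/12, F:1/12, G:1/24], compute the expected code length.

Huffman tree construction:
Combine smallest probabilities repeatedly
Resulting codes:
  A: 10 (length 2)
  B: 111 (length 3)
  C: 00 (length 2)
  D: 011 (length 3)
  E: 1101 (length 4)
  F: 010 (length 3)
  G: 1100 (length 4)
Average length = Σ p(s) × length(s) = 2.6667 bits


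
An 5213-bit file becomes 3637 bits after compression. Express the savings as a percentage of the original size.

Space savings = (1 - Compressed/Original) × 100%
= (1 - 3637/5213) × 100%
= 30.23%


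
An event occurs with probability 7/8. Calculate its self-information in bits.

Information content I(x) = -log₂(p(x))
I = -log₂(7/8) = -log₂(0.8750)
I = 0.1926 bits


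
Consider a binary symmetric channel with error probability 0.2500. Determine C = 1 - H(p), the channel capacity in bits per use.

For BSC with error probability p:
C = 1 - H(p) where H(p) is binary entropy
H(0.2500) = -0.2500 × log₂(0.2500) - 0.7500 × log₂(0.7500)
H(p) = 0.8113
C = 1 - 0.8113 = 0.1887 bits/use


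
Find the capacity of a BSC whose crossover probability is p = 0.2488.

For BSC with error probability p:
C = 1 - H(p) where H(p) is binary entropy
H(0.2488) = -0.2488 × log₂(0.2488) - 0.7512 × log₂(0.7512)
H(p) = 0.8094
C = 1 - 0.8094 = 0.1906 bits/use


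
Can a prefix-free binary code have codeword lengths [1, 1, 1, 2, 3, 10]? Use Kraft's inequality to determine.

Kraft inequality: Σ 2^(-l_i) ≤ 1 for prefix-free code
Calculating: 2^(-1) + 2^(-1) + 2^(-1) + 2^(-2) + 2^(-3) + 2^(-10)
= 0.5 + 0.5 + 0.5 + 0.25 + 0.125 + 0.0009765625
= 1.8760
Since 1.8760 > 1, prefix-free code does not exist


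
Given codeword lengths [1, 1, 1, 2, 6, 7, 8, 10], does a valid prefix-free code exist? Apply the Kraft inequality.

Kraft inequality: Σ 2^(-l_i) ≤ 1 for prefix-free code
Calculating: 2^(-1) + 2^(-1) + 2^(-1) + 2^(-2) + 2^(-6) + 2^(-7) + 2^(-8) + 2^(-10)
= 0.5 + 0.5 + 0.5 + 0.25 + 0.015625 + 0.0078125 + 0.00390625 + 0.0009765625
= 1.7783
Since 1.7783 > 1, prefix-free code does not exist


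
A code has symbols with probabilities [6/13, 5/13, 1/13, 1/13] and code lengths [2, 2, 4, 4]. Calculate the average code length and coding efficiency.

Average length L = Σ p_i × l_i = 2.3077 bits
Entropy H = 1.6143 bits
Efficiency η = H/L × 100% = 69.95%


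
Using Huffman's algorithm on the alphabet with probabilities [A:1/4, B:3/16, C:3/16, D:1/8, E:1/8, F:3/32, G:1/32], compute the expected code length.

Huffman tree construction:
Combine smallest probabilities repeatedly
Resulting codes:
  A: 01 (length 2)
  B: 111 (length 3)
  C: 00 (length 2)
  D: 100 (length 3)
  E: 101 (length 3)
  F: 1101 (length 4)
  G: 1100 (length 4)
Average length = Σ p(s) × length(s) = 2.6875 bits


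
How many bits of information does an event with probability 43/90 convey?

Information content I(x) = -log₂(p(x))
I = -log₂(43/90) = -log₂(0.4778)
I = 1.0656 bits


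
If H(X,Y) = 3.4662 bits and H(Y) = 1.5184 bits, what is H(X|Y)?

Chain rule: H(X,Y) = H(X|Y) + H(Y)
H(X|Y) = H(X,Y) - H(Y) = 3.4662 - 1.5184 = 1.9478 bits


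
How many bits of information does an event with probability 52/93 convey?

Information content I(x) = -log₂(p(x))
I = -log₂(52/93) = -log₂(0.5591)
I = 0.8387 bits


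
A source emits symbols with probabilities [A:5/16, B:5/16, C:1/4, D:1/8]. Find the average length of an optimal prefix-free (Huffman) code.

Huffman tree construction:
Combine smallest probabilities repeatedly
Resulting codes:
  A: 10 (length 2)
  B: 11 (length 2)
  C: 01 (length 2)
  D: 00 (length 2)
Average length = Σ p(s) × length(s) = 2.0000 bits


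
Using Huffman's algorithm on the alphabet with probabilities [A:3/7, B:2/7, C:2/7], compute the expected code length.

Huffman tree construction:
Combine smallest probabilities repeatedly
Resulting codes:
  A: 0 (length 1)
  B: 10 (length 2)
  C: 11 (length 2)
Average length = Σ p(s) × length(s) = 1.5714 bits


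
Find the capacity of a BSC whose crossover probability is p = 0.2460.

For BSC with error probability p:
C = 1 - H(p) where H(p) is binary entropy
H(0.2460) = -0.2460 × log₂(0.2460) - 0.7540 × log₂(0.7540)
H(p) = 0.8049
C = 1 - 0.8049 = 0.1951 bits/use


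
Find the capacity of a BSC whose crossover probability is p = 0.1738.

For BSC with error probability p:
C = 1 - H(p) where H(p) is binary entropy
H(0.1738) = -0.1738 × log₂(0.1738) - 0.8262 × log₂(0.8262)
H(p) = 0.6663
C = 1 - 0.6663 = 0.3337 bits/use


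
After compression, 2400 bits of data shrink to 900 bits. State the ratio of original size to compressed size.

Compression ratio = Original / Compressed
= 2400 / 900 = 2.67:1


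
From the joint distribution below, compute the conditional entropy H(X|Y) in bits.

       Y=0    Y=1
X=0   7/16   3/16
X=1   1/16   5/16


H(X|Y) = Σ_y p(y) H(X|Y=y)
  p(Y=0) = 1/2, H(X|Y=0) = 0.5436
  p(Y=1) = 1/2, H(X|Y=1) = 0.9544
H(X|Y) = 0.5000×0.5436 + 0.5000×0.9544 = 0.7490 bits


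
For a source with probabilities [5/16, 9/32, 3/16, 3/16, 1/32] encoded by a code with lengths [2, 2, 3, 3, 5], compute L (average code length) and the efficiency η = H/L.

Average length L = Σ p_i × l_i = 2.4688 bits
Entropy H = 2.1010 bits
Efficiency η = H/L × 100% = 85.10%


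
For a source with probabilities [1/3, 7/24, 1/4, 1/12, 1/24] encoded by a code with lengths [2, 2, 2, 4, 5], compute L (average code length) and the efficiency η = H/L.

Average length L = Σ p_i × l_i = 2.2917 bits
Entropy H = 2.0366 bits
Efficiency η = H/L × 100% = 88.87%


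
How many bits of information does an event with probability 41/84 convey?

Information content I(x) = -log₂(p(x))
I = -log₂(41/84) = -log₂(0.4881)
I = 1.0348 bits


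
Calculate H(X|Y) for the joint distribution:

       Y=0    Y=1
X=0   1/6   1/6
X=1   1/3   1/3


H(X|Y) = Σ_y p(y) H(X|Y=y)
  p(Y=0) = 1/2, H(X|Y=0) = 0.9183
  p(Y=1) = 1/2, H(X|Y=1) = 0.9183
H(X|Y) = 0.5000×0.9183 + 0.5000×0.9183 = 0.9183 bits


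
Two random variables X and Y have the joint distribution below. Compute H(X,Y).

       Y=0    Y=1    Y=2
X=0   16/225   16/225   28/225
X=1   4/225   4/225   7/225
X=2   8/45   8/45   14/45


H(X,Y) = -Σ p(x,y) log₂ p(x,y)
  p(0,0)=16/225: -0.0711 × log₂(0.0711) = 0.2712
  p(0,1)=16/225: -0.0711 × log₂(0.0711) = 0.2712
  p(0,2)=28/225: -0.1244 × log₂(0.1244) = 0.3741
  p(1,0)=4/225: -0.0178 × log₂(0.0178) = 0.1034
  p(1,1)=4/225: -0.0178 × log₂(0.0178) = 0.1034
  p(1,2)=7/225: -0.0311 × log₂(0.0311) = 0.1558
  p(2,0)=8/45: -0.1778 × log₂(0.1778) = 0.4430
  p(2,1)=8/45: -0.1778 × log₂(0.1778) = 0.4430
  p(2,2)=14/45: -0.3111 × log₂(0.3111) = 0.5241
H(X,Y) = 2.6891 bits


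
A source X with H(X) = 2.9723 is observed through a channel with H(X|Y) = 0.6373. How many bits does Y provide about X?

I(X;Y) = H(X) - H(X|Y)
I(X;Y) = 2.9723 - 0.6373 = 2.335 bits


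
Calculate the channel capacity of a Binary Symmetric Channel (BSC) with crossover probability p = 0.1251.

For BSC with error probability p:
C = 1 - H(p) where H(p) is binary entropy
H(0.1251) = -0.1251 × log₂(0.1251) - 0.8749 × log₂(0.8749)
H(p) = 0.5438
C = 1 - 0.5438 = 0.4562 bits/use


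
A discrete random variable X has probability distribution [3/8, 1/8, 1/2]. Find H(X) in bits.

H(X) = -Σ p(x) log₂ p(x)
  -3/8 × log₂(3/8) = 0.5306
  -1/8 × log₂(1/8) = 0.3750
  -1/2 × log₂(1/2) = 0.5000
H(X) = 1.4056 bits


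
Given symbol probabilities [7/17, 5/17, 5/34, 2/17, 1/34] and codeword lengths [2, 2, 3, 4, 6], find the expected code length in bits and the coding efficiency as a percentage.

Average length L = Σ p_i × l_i = 2.5000 bits
Entropy H = 1.9659 bits
Efficiency η = H/L × 100% = 78.64%


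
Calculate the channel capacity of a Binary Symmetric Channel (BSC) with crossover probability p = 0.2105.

For BSC with error probability p:
C = 1 - H(p) where H(p) is binary entropy
H(0.2105) = -0.2105 × log₂(0.2105) - 0.7895 × log₂(0.7895)
H(p) = 0.7424
C = 1 - 0.7424 = 0.2576 bits/use


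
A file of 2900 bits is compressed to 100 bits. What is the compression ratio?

Compression ratio = Original / Compressed
= 2900 / 100 = 29.00:1


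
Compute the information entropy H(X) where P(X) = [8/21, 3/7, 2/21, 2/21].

H(X) = -Σ p(x) log₂ p(x)
  -8/21 × log₂(8/21) = 0.5304
  -3/7 × log₂(3/7) = 0.5239
  -2/21 × log₂(2/21) = 0.3231
  -2/21 × log₂(2/21) = 0.3231
H(X) = 1.7004 bits


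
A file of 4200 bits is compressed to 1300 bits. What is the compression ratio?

Compression ratio = Original / Compressed
= 4200 / 1300 = 3.23:1


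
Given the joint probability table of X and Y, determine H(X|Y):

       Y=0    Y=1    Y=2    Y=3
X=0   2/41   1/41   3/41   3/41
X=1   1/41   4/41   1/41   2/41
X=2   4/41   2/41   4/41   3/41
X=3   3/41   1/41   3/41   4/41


H(X|Y) = Σ_y p(y) H(X|Y=y)
  p(Y=0) = 10/41, H(X|Y=0) = 1.8464
  p(Y=1) = 8/41, H(X|Y=1) = 1.7500
  p(Y=2) = 11/41, H(X|Y=2) = 1.8676
  p(Y=3) = 12/41, H(X|Y=3) = 1.9591
H(X|Y) = 0.2439×1.8464 + 0.1951×1.7500 + 0.2683×1.8676 + 0.2927×1.9591 = 1.8663 bits


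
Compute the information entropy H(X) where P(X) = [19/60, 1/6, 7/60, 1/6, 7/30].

H(X) = -Σ p(x) log₂ p(x)
  -19/60 × log₂(19/60) = 0.5253
  -1/6 × log₂(1/6) = 0.4308
  -7/60 × log₂(7/60) = 0.3616
  -1/6 × log₂(1/6) = 0.4308
  -7/30 × log₂(7/30) = 0.4899
H(X) = 2.2385 bits


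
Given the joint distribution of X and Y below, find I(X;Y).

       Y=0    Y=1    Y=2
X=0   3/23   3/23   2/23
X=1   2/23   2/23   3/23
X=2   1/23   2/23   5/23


H(X) = 1.5822, H(Y) = 1.5505, H(X,Y) = 3.0508
I(X;Y) = H(X) + H(Y) - H(X,Y) = 0.0819 bits


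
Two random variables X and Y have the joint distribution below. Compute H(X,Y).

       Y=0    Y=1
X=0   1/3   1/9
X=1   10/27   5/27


H(X,Y) = -Σ p(x,y) log₂ p(x,y)
  p(0,0)=1/3: -0.3333 × log₂(0.3333) = 0.5283
  p(0,1)=1/9: -0.1111 × log₂(0.1111) = 0.3522
  p(1,0)=10/27: -0.3704 × log₂(0.3704) = 0.5307
  p(1,1)=5/27: -0.1852 × log₂(0.1852) = 0.4505
H(X,Y) = 1.8618 bits


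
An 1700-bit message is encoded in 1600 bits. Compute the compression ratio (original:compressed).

Compression ratio = Original / Compressed
= 1700 / 1600 = 1.06:1


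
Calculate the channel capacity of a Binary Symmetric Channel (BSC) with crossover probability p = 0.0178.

For BSC with error probability p:
C = 1 - H(p) where H(p) is binary entropy
H(0.0178) = -0.0178 × log₂(0.0178) - 0.9822 × log₂(0.9822)
H(p) = 0.1289
C = 1 - 0.1289 = 0.8711 bits/use


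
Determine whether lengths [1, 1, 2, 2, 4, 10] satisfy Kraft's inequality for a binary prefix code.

Kraft inequality: Σ 2^(-l_i) ≤ 1 for prefix-free code
Calculating: 2^(-1) + 2^(-1) + 2^(-2) + 2^(-2) + 2^(-4) + 2^(-10)
= 0.5 + 0.5 + 0.25 + 0.25 + 0.0625 + 0.0009765625
= 1.5635
Since 1.5635 > 1, prefix-free code does not exist


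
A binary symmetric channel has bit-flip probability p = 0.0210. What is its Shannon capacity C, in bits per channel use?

For BSC with error probability p:
C = 1 - H(p) where H(p) is binary entropy
H(0.0210) = -0.0210 × log₂(0.0210) - 0.9790 × log₂(0.9790)
H(p) = 0.1470
C = 1 - 0.1470 = 0.8530 bits/use


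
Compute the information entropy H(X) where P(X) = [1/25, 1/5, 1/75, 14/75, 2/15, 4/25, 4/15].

H(X) = -Σ p(x) log₂ p(x)
  -1/25 × log₂(1/25) = 0.1858
  -1/5 × log₂(1/5) = 0.4644
  -1/75 × log₂(1/75) = 0.0831
  -14/75 × log₂(14/75) = 0.4520
  -2/15 × log₂(2/15) = 0.3876
  -4/25 × log₂(4/25) = 0.4230
  -4/15 × log₂(4/15) = 0.5085
H(X) = 2.5043 bits


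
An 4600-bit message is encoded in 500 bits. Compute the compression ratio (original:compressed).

Compression ratio = Original / Compressed
= 4600 / 500 = 9.20:1


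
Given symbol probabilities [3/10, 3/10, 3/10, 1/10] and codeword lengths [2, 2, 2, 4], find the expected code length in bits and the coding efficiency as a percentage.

Average length L = Σ p_i × l_i = 2.2000 bits
Entropy H = 1.8955 bits
Efficiency η = H/L × 100% = 86.16%


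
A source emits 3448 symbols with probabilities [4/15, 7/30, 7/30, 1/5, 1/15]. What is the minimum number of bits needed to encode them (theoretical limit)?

Entropy H = 2.2131 bits/symbol
Minimum bits = H × n = 2.2131 × 3448
= 7630.88 bits


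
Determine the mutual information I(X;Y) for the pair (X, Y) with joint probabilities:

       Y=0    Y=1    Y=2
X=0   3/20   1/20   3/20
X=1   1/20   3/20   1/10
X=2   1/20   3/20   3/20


H(X) = 1.5813, H(Y) = 1.5589, H(X,Y) = 3.0332
I(X;Y) = H(X) + H(Y) - H(X,Y) = 0.1070 bits


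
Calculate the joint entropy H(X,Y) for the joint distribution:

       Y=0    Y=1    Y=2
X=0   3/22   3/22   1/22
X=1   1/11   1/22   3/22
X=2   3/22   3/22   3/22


H(X,Y) = -Σ p(x,y) log₂ p(x,y)
  p(0,0)=3/22: -0.1364 × log₂(0.1364) = 0.3920
  p(0,1)=3/22: -0.1364 × log₂(0.1364) = 0.3920
  p(0,2)=1/22: -0.0455 × log₂(0.0455) = 0.2027
  p(1,0)=1/11: -0.0909 × log₂(0.0909) = 0.3145
  p(1,1)=1/22: -0.0455 × log₂(0.0455) = 0.2027
  p(1,2)=3/22: -0.1364 × log₂(0.1364) = 0.3920
  p(2,0)=3/22: -0.1364 × log₂(0.1364) = 0.3920
  p(2,1)=3/22: -0.1364 × log₂(0.1364) = 0.3920
  p(2,2)=3/22: -0.1364 × log₂(0.1364) = 0.3920
H(X,Y) = 3.0717 bits


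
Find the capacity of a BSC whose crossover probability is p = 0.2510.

For BSC with error probability p:
C = 1 - H(p) where H(p) is binary entropy
H(0.2510) = -0.2510 × log₂(0.2510) - 0.7490 × log₂(0.7490)
H(p) = 0.8129
C = 1 - 0.8129 = 0.1871 bits/use


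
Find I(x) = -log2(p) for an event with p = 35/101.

Information content I(x) = -log₂(p(x))
I = -log₂(35/101) = -log₂(0.3465)
I = 1.5289 bits


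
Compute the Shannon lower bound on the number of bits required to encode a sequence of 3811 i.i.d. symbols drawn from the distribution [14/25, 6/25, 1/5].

Entropy H = 1.4270 bits/symbol
Minimum bits = H × n = 1.4270 × 3811
= 5438.15 bits


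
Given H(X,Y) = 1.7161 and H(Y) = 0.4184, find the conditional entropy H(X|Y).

Chain rule: H(X,Y) = H(X|Y) + H(Y)
H(X|Y) = H(X,Y) - H(Y) = 1.7161 - 0.4184 = 1.2977 bits


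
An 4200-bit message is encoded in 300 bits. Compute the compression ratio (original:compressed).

Compression ratio = Original / Compressed
= 4200 / 300 = 14.00:1


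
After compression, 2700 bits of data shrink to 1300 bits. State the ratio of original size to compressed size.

Compression ratio = Original / Compressed
= 2700 / 1300 = 2.08:1


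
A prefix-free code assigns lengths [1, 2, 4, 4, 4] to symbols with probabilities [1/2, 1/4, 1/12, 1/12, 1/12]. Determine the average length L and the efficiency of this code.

Average length L = Σ p_i × l_i = 2.0000 bits
Entropy H = 1.8962 bits
Efficiency η = H/L × 100% = 94.81%


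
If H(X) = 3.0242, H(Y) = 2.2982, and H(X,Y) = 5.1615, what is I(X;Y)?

I(X;Y) = H(X) + H(Y) - H(X,Y)
I(X;Y) = 3.0242 + 2.2982 - 5.1615 = 0.1609 bits


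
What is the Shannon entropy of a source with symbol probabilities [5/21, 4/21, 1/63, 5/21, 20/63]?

H(X) = -Σ p(x) log₂ p(x)
  -5/21 × log₂(5/21) = 0.4929
  -4/21 × log₂(4/21) = 0.4557
  -1/63 × log₂(1/63) = 0.0949
  -5/21 × log₂(5/21) = 0.4929
  -20/63 × log₂(20/63) = 0.5255
H(X) = 2.0620 bits


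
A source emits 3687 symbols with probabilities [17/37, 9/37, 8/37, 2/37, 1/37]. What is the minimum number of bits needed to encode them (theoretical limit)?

Entropy H = 1.8577 bits/symbol
Minimum bits = H × n = 1.8577 × 3687
= 6849.21 bits


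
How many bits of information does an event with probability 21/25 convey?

Information content I(x) = -log₂(p(x))
I = -log₂(21/25) = -log₂(0.8400)
I = 0.2515 bits


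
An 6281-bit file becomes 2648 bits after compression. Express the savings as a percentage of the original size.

Space savings = (1 - Compressed/Original) × 100%
= (1 - 2648/6281) × 100%
= 57.84%


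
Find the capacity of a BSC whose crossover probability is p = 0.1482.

For BSC with error probability p:
C = 1 - H(p) where H(p) is binary entropy
H(0.1482) = -0.1482 × log₂(0.1482) - 0.8518 × log₂(0.8518)
H(p) = 0.6053
C = 1 - 0.6053 = 0.3947 bits/use


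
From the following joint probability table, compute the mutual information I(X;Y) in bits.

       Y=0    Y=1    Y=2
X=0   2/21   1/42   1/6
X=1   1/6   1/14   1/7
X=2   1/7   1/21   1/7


H(X) = 1.5751, H(Y) = 1.4469, H(X,Y) = 2.9974
I(X;Y) = H(X) + H(Y) - H(X,Y) = 0.0246 bits


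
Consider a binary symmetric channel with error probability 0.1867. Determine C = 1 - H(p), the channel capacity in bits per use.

For BSC with error probability p:
C = 1 - H(p) where H(p) is binary entropy
H(0.1867) = -0.1867 × log₂(0.1867) - 0.8133 × log₂(0.8133)
H(p) = 0.6945
C = 1 - 0.6945 = 0.3055 bits/use


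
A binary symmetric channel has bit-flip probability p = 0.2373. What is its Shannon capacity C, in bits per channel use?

For BSC with error probability p:
C = 1 - H(p) where H(p) is binary entropy
H(0.2373) = -0.2373 × log₂(0.2373) - 0.7627 × log₂(0.7627)
H(p) = 0.7905
C = 1 - 0.7905 = 0.2095 bits/use


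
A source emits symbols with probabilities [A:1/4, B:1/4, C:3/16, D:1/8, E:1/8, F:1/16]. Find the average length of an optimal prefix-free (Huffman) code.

Huffman tree construction:
Combine smallest probabilities repeatedly
Resulting codes:
  A: 01 (length 2)
  B: 10 (length 2)
  C: 111 (length 3)
  D: 001 (length 3)
  E: 110 (length 3)
  F: 000 (length 3)
Average length = Σ p(s) × length(s) = 2.5000 bits


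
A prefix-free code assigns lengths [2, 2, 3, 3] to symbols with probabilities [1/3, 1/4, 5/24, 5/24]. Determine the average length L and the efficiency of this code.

Average length L = Σ p_i × l_i = 2.4167 bits
Entropy H = 1.9713 bits
Efficiency η = H/L × 100% = 81.57%


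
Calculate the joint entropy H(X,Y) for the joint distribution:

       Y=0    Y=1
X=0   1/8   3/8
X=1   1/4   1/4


H(X,Y) = -Σ p(x,y) log₂ p(x,y)
  p(0,0)=1/8: -0.1250 × log₂(0.1250) = 0.3750
  p(0,1)=3/8: -0.3750 × log₂(0.3750) = 0.5306
  p(1,0)=1/4: -0.2500 × log₂(0.2500) = 0.5000
  p(1,1)=1/4: -0.2500 × log₂(0.2500) = 0.5000
H(X,Y) = 1.9056 bits


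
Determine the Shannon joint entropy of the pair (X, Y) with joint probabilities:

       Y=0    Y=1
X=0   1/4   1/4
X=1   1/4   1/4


H(X,Y) = -Σ p(x,y) log₂ p(x,y)
  p(0,0)=1/4: -0.2500 × log₂(0.2500) = 0.5000
  p(0,1)=1/4: -0.2500 × log₂(0.2500) = 0.5000
  p(1,0)=1/4: -0.2500 × log₂(0.2500) = 0.5000
  p(1,1)=1/4: -0.2500 × log₂(0.2500) = 0.5000
H(X,Y) = 2.0000 bits


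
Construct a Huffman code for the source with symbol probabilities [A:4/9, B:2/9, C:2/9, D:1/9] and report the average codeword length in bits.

Huffman tree construction:
Combine smallest probabilities repeatedly
Resulting codes:
  A: 0 (length 1)
  B: 111 (length 3)
  C: 10 (length 2)
  D: 110 (length 3)
Average length = Σ p(s) × length(s) = 1.8889 bits


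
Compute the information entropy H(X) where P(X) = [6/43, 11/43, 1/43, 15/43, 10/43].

H(X) = -Σ p(x) log₂ p(x)
  -6/43 × log₂(6/43) = 0.3965
  -11/43 × log₂(11/43) = 0.5031
  -1/43 × log₂(1/43) = 0.1262
  -15/43 × log₂(15/43) = 0.5300
  -10/43 × log₂(10/43) = 0.4894
H(X) = 2.0452 bits


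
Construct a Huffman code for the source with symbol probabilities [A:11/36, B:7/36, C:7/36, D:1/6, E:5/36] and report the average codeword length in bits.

Huffman tree construction:
Combine smallest probabilities repeatedly
Resulting codes:
  A: 10 (length 2)
  B: 00 (length 2)
  C: 01 (length 2)
  D: 111 (length 3)
  E: 110 (length 3)
Average length = Σ p(s) × length(s) = 2.3056 bits
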